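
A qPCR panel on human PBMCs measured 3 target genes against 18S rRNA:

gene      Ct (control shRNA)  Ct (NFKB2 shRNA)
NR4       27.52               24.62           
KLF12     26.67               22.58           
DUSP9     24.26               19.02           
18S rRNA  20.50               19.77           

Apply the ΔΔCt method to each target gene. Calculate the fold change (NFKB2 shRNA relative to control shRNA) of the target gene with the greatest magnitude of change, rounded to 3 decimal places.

NR4: ΔΔCt = (24.62−19.77) − (27.52−20.50) = 4.85 − 7.02 = -2.17; fold change = 2^2.17 = 4.500
KLF12: ΔΔCt = (22.58−19.77) − (26.67−20.50) = 2.81 − 6.17 = -3.36; fold change = 2^3.36 = 10.267
DUSP9: ΔΔCt = (19.02−19.77) − (24.26−20.50) = -0.75 − 3.76 = -4.51; fold change = 2^4.51 = 22.785
DUSP9 has the largest |ΔΔCt| = 4.51.

22.785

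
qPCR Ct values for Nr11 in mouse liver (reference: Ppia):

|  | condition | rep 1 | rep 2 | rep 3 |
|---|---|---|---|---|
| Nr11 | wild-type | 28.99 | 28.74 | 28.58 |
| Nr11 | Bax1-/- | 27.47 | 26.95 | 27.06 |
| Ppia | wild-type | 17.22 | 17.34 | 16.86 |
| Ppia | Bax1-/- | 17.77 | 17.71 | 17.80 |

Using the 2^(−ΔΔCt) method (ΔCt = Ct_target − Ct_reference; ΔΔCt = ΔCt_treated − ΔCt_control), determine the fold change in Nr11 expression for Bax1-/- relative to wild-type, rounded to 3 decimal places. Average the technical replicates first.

Mean Ct: Nr11 wild-type 28.770; Nr11 Bax1-/- 27.160; Ppia wild-type 17.140; Ppia Bax1-/- 17.760
ΔCt(wild-type) = 28.770 − 17.140 = 11.630
ΔCt(Bax1-/-) = 27.160 − 17.760 = 9.400
ΔΔCt = 9.400 − 11.630 = -2.230
Fold change = 2^(−(-2.230)) = 2^2.230 = 4.6913

4.691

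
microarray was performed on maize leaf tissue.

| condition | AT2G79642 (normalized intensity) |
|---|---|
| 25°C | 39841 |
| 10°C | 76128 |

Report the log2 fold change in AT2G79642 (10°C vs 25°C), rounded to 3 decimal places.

0.934

Fold change = 76128 / 39841 = 1.9108
log2(1.9108) = 0.9342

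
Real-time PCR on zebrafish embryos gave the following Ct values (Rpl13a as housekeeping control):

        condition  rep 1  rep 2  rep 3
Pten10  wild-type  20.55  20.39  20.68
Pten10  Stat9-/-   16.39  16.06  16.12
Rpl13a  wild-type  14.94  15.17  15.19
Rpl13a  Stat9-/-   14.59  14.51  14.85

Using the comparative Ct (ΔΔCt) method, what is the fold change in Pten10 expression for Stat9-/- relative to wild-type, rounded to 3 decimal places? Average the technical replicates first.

Mean Ct: Pten10 wild-type 20.540; Pten10 Stat9-/- 16.190; Rpl13a wild-type 15.100; Rpl13a Stat9-/- 14.650
ΔCt(wild-type) = 20.540 − 15.100 = 5.440
ΔCt(Stat9-/-) = 16.190 − 14.650 = 1.540
ΔΔCt = 1.540 − 5.440 = -3.900
Fold change = 2^(−(-3.900)) = 2^3.900 = 14.9285

14.929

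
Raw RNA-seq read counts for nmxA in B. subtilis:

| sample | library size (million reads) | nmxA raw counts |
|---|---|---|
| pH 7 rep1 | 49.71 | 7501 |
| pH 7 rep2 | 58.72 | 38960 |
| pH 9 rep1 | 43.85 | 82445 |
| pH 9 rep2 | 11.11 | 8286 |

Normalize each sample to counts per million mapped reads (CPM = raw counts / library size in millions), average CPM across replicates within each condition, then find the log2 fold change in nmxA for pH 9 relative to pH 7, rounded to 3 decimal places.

1.689

CPM(pH 7 rep1) = 7501 / 49.71 = 150.8952
CPM(pH 7 rep2) = 38960 / 58.72 = 663.4877
CPM(pH 9 rep1) = 82445 / 43.85 = 1880.1596
CPM(pH 9 rep2) = 8286 / 11.11 = 745.8146
mean CPM(pH 7) = 407.1915; mean CPM(pH 9) = 1312.9871
Fold change = 1312.9871 / 407.1915 = 3.22450
log2(3.22450) = 1.6891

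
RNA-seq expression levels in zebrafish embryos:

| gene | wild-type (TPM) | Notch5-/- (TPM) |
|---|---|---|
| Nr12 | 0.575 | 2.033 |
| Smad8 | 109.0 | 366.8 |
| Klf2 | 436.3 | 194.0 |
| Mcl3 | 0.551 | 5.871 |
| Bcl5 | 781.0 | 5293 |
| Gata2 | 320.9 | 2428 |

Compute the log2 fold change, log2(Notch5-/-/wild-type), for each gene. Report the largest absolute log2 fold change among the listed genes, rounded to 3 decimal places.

log2(2.033/0.575) = 1.822  (Nr12)
log2(366.8/109.0) = 1.751  (Smad8)
log2(194.0/436.3) = -1.169  (Klf2)
log2(5.871/0.551) = 3.413  (Mcl3)
log2(5293/781.0) = 2.761  (Bcl5)
log2(2428/320.9) = 2.920  (Gata2)
The largest magnitude belongs to Mcl3.

3.413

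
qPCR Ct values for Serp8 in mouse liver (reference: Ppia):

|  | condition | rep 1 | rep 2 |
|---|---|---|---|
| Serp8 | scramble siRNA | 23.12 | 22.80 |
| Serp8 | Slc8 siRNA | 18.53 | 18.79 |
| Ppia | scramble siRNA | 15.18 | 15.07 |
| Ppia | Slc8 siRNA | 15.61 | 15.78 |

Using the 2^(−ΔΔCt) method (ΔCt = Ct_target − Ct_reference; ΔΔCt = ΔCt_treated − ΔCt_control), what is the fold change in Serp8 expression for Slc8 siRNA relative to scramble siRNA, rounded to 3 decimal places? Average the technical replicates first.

29.243

Mean Ct: Serp8 scramble siRNA 22.960; Serp8 Slc8 siRNA 18.660; Ppia scramble siRNA 15.125; Ppia Slc8 siRNA 15.695
ΔCt(scramble siRNA) = 22.960 − 15.125 = 7.835
ΔCt(Slc8 siRNA) = 18.660 − 15.695 = 2.965
ΔΔCt = 2.965 − 7.835 = -4.870
Fold change = 2^(−(-4.870)) = 2^4.870 = 29.2426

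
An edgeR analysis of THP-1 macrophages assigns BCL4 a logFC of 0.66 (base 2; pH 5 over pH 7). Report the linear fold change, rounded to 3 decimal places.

1.580

Fold change = 2^(0.66) = 1.5801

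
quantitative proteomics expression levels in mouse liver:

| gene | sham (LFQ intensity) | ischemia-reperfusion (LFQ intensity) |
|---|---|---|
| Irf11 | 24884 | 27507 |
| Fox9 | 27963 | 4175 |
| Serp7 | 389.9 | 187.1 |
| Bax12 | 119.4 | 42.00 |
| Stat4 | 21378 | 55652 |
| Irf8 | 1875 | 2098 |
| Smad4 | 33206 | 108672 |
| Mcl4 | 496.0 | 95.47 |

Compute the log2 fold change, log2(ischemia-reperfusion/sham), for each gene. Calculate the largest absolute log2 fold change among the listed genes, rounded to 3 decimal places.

log2(27507/24884) = 0.145  (Irf11)
log2(4175/27963) = -2.744  (Fox9)
log2(187.1/389.9) = -1.059  (Serp7)
log2(42.00/119.4) = -1.507  (Bax12)
log2(55652/21378) = 1.380  (Stat4)
log2(2098/1875) = 0.162  (Irf8)
log2(108672/33206) = 1.710  (Smad4)
log2(95.47/496.0) = -2.377  (Mcl4)
The largest magnitude belongs to Fox9.

2.744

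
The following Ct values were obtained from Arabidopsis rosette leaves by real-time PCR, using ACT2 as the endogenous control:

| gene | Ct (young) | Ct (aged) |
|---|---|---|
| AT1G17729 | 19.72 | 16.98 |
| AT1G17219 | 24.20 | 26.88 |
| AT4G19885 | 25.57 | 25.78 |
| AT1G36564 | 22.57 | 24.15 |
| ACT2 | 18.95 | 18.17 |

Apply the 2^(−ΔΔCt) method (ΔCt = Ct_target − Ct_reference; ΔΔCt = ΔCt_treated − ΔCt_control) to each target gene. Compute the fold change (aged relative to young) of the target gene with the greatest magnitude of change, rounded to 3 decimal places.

AT1G17729: ΔΔCt = (16.98−18.17) − (19.72−18.95) = -1.19 − 0.77 = -1.96; fold change = 2^1.96 = 3.891
AT1G17219: ΔΔCt = (26.88−18.17) − (24.20−18.95) = 8.71 − 5.25 = 3.46; fold change = 2^-3.46 = 0.091
AT4G19885: ΔΔCt = (25.78−18.17) − (25.57−18.95) = 7.61 − 6.62 = 0.99; fold change = 2^-0.99 = 0.503
AT1G36564: ΔΔCt = (24.15−18.17) − (22.57−18.95) = 5.98 − 3.62 = 2.36; fold change = 2^-2.36 = 0.195
AT1G17219 has the largest |ΔΔCt| = 3.46.

0.091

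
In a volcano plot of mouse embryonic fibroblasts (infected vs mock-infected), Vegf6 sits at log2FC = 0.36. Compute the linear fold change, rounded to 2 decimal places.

Fold change = 2^(0.36) = 1.283

1.28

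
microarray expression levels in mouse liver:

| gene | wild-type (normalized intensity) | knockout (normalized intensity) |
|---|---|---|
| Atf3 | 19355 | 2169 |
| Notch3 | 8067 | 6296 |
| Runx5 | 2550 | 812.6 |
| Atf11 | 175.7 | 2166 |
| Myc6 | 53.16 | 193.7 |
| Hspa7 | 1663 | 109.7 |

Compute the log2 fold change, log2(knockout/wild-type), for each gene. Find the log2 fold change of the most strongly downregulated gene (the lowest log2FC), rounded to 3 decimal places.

-3.922

log2(2169/19355) = -3.158  (Atf3)
log2(6296/8067) = -0.358  (Notch3)
log2(812.6/2550) = -1.650  (Runx5)
log2(2166/175.7) = 3.624  (Atf11)
log2(193.7/53.16) = 1.865  (Myc6)
log2(109.7/1663) = -3.922  (Hspa7)
Hspa7 is most strongly downregulated.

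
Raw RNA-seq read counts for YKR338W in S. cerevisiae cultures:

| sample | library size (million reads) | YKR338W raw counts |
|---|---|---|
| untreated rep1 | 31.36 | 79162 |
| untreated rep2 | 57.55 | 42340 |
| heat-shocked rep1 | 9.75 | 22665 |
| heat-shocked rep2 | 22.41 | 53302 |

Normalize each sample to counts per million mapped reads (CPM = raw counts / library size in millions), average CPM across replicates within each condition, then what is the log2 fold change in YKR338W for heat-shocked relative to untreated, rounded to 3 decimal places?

CPM(untreated rep1) = 79162 / 31.36 = 2524.2985
CPM(untreated rep2) = 42340 / 57.55 = 735.7081
CPM(heat-shocked rep1) = 22665 / 9.75 = 2324.6154
CPM(heat-shocked rep2) = 53302 / 22.41 = 2378.4917
mean CPM(untreated) = 1630.0033; mean CPM(heat-shocked) = 2351.5536
Fold change = 2351.5536 / 1630.0033 = 1.44267
log2(1.44267) = 0.5287

0.529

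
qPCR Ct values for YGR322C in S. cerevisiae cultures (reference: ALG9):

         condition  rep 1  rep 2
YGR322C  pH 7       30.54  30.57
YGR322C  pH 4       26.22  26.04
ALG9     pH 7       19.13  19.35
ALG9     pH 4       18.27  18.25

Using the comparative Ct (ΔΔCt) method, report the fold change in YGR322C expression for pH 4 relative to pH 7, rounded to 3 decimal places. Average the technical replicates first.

10.891

Mean Ct: YGR322C pH 7 30.555; YGR322C pH 4 26.130; ALG9 pH 7 19.240; ALG9 pH 4 18.260
ΔCt(pH 7) = 30.555 − 19.240 = 11.315
ΔCt(pH 4) = 26.130 − 18.260 = 7.870
ΔΔCt = 7.870 − 11.315 = -3.445
Fold change = 2^(−(-3.445)) = 2^3.445 = 10.8905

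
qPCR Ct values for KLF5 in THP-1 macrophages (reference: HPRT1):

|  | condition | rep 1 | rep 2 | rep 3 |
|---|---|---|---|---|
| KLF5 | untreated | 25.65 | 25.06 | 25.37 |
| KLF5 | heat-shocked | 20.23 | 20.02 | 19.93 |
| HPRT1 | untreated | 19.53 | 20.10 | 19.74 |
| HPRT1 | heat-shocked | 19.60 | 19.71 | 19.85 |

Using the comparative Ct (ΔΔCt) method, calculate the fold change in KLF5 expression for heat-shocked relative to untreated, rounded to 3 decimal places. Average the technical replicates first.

37.531

Mean Ct: KLF5 untreated 25.360; KLF5 heat-shocked 20.060; HPRT1 untreated 19.790; HPRT1 heat-shocked 19.720
ΔCt(untreated) = 25.360 − 19.790 = 5.570
ΔCt(heat-shocked) = 20.060 − 19.720 = 0.340
ΔΔCt = 0.340 − 5.570 = -5.230
Fold change = 2^(−(-5.230)) = 2^5.230 = 37.5307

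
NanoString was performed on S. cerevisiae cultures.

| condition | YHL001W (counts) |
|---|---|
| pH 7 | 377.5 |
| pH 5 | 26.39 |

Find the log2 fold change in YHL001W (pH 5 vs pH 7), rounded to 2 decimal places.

-3.84

Fold change = 26.39 / 377.5 = 0.0699
log2(0.0699) = -3.838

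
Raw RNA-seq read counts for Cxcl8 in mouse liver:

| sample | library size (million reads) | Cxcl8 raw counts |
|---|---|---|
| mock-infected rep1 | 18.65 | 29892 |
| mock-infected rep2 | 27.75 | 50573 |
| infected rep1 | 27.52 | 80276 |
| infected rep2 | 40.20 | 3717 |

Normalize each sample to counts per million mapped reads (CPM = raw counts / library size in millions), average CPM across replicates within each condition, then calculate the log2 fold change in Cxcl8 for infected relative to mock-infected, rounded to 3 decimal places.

-0.187

CPM(mock-infected rep1) = 29892 / 18.65 = 1602.7882
CPM(mock-infected rep2) = 50573 / 27.75 = 1822.4505
CPM(infected rep1) = 80276 / 27.52 = 2917.0058
CPM(infected rep2) = 3717 / 40.20 = 92.4627
mean CPM(mock-infected) = 1712.6193; mean CPM(infected) = 1504.7343
Fold change = 1504.7343 / 1712.6193 = 0.87862
log2(0.87862) = -0.1867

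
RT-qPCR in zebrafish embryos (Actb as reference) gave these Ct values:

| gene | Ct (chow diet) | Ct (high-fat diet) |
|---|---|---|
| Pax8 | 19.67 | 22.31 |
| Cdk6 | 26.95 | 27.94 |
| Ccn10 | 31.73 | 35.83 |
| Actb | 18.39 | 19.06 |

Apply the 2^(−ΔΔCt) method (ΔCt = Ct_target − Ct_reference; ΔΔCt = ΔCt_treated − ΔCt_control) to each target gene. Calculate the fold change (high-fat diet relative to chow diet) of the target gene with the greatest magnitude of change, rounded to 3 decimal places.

0.093

Pax8: ΔΔCt = (22.31−19.06) − (19.67−18.39) = 3.25 − 1.28 = 1.97; fold change = 2^-1.97 = 0.255
Cdk6: ΔΔCt = (27.94−19.06) − (26.95−18.39) = 8.88 − 8.56 = 0.32; fold change = 2^-0.32 = 0.801
Ccn10: ΔΔCt = (35.83−19.06) − (31.73−18.39) = 16.77 − 13.34 = 3.43; fold change = 2^-3.43 = 0.093
Ccn10 has the largest |ΔΔCt| = 3.43.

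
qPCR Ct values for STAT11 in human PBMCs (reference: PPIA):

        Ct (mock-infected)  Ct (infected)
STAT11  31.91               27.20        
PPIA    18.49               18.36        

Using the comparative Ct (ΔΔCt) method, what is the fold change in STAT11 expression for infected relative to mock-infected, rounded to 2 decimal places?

ΔCt(mock-infected) = 31.910 − 18.490 = 13.420
ΔCt(infected) = 27.200 − 18.360 = 8.840
ΔΔCt = 8.840 − 13.420 = -4.580
Fold change = 2^(−(-4.580)) = 2^4.580 = 23.918

23.92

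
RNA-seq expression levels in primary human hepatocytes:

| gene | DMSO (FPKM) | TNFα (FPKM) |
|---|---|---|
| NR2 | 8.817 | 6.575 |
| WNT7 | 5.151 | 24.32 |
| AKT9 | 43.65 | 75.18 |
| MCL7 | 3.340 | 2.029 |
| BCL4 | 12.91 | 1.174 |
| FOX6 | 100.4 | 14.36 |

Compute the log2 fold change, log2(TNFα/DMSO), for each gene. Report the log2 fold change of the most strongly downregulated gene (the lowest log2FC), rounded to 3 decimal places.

-3.459

log2(6.575/8.817) = -0.423  (NR2)
log2(24.32/5.151) = 2.239  (WNT7)
log2(75.18/43.65) = 0.784  (AKT9)
log2(2.029/3.340) = -0.719  (MCL7)
log2(1.174/12.91) = -3.459  (BCL4)
log2(14.36/100.4) = -2.806  (FOX6)
BCL4 is most strongly downregulated.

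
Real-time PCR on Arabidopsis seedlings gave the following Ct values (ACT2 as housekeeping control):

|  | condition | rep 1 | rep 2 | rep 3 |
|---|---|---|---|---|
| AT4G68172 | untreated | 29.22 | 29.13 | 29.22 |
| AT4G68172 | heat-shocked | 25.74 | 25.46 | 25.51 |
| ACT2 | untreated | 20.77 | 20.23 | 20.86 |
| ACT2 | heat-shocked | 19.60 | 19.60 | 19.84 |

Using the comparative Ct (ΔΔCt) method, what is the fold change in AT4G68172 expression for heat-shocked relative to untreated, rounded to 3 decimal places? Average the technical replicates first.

6.409

Mean Ct: AT4G68172 untreated 29.190; AT4G68172 heat-shocked 25.570; ACT2 untreated 20.620; ACT2 heat-shocked 19.680
ΔCt(untreated) = 29.190 − 20.620 = 8.570
ΔCt(heat-shocked) = 25.570 − 19.680 = 5.890
ΔΔCt = 5.890 − 8.570 = -2.680
Fold change = 2^(−(-2.680)) = 2^2.680 = 6.4086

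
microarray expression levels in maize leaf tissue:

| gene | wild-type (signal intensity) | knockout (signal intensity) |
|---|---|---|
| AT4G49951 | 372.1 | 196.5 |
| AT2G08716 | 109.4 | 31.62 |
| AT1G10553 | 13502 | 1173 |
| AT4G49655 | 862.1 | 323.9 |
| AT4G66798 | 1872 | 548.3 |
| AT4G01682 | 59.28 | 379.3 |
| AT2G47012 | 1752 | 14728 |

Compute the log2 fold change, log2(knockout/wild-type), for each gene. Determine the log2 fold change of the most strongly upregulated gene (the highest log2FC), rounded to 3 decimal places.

log2(196.5/372.1) = -0.921  (AT4G49951)
log2(31.62/109.4) = -1.791  (AT2G08716)
log2(1173/13502) = -3.525  (AT1G10553)
log2(323.9/862.1) = -1.412  (AT4G49655)
log2(548.3/1872) = -1.772  (AT4G66798)
log2(379.3/59.28) = 2.678  (AT4G01682)
log2(14728/1752) = 3.071  (AT2G47012)
AT2G47012 is most strongly upregulated.

3.071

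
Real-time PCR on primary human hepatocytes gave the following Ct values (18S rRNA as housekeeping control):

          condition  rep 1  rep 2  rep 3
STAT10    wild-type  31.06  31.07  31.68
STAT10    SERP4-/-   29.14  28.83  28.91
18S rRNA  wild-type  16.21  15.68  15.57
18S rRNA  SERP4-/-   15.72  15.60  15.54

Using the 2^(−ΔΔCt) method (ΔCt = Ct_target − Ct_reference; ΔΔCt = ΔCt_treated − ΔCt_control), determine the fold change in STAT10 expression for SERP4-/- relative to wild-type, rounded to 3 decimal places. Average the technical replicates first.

4.317

Mean Ct: STAT10 wild-type 31.270; STAT10 SERP4-/- 28.960; 18S rRNA wild-type 15.820; 18S rRNA SERP4-/- 15.620
ΔCt(wild-type) = 31.270 − 15.820 = 15.450
ΔCt(SERP4-/-) = 28.960 − 15.620 = 13.340
ΔΔCt = 13.340 − 15.450 = -2.110
Fold change = 2^(−(-2.110)) = 2^2.110 = 4.3169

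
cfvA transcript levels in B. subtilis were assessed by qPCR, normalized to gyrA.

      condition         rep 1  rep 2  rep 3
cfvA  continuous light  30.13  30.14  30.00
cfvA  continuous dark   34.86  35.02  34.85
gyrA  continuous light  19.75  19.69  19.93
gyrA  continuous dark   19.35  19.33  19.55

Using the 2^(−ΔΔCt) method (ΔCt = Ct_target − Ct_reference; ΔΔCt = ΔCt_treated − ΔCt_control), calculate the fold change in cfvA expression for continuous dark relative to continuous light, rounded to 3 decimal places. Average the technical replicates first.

Mean Ct: cfvA continuous light 30.090; cfvA continuous dark 34.910; gyrA continuous light 19.790; gyrA continuous dark 19.410
ΔCt(continuous light) = 30.090 − 19.790 = 10.300
ΔCt(continuous dark) = 34.910 − 19.410 = 15.500
ΔΔCt = 15.500 − 10.300 = 5.200
Fold change = 2^(−5.200) = 0.0272

0.027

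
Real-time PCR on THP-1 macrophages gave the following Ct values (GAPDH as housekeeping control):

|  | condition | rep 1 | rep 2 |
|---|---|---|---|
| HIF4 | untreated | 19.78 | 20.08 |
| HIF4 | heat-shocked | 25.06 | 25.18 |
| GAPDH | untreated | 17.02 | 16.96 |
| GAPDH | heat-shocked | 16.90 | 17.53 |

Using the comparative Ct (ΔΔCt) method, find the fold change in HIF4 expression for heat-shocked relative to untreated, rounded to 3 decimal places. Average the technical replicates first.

0.032

Mean Ct: HIF4 untreated 19.930; HIF4 heat-shocked 25.120; GAPDH untreated 16.990; GAPDH heat-shocked 17.215
ΔCt(untreated) = 19.930 − 16.990 = 2.940
ΔCt(heat-shocked) = 25.120 − 17.215 = 7.905
ΔΔCt = 7.905 − 2.940 = 4.965
Fold change = 2^(−4.965) = 0.0320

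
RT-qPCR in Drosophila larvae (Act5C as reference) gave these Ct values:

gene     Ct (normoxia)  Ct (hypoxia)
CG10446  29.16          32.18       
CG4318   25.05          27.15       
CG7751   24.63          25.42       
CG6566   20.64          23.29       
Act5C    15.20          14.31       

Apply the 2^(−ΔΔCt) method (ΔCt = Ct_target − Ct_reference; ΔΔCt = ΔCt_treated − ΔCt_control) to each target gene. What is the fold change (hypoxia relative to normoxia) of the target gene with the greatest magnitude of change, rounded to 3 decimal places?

CG10446: ΔΔCt = (32.18−14.31) − (29.16−15.20) = 17.87 − 13.96 = 3.91; fold change = 2^-3.91 = 0.067
CG4318: ΔΔCt = (27.15−14.31) − (25.05−15.20) = 12.84 − 9.85 = 2.99; fold change = 2^-2.99 = 0.126
CG7751: ΔΔCt = (25.42−14.31) − (24.63−15.20) = 11.11 − 9.43 = 1.68; fold change = 2^-1.68 = 0.312
CG6566: ΔΔCt = (23.29−14.31) − (20.64−15.20) = 8.98 − 5.44 = 3.54; fold change = 2^-3.54 = 0.086
CG10446 has the largest |ΔΔCt| = 3.91.

0.067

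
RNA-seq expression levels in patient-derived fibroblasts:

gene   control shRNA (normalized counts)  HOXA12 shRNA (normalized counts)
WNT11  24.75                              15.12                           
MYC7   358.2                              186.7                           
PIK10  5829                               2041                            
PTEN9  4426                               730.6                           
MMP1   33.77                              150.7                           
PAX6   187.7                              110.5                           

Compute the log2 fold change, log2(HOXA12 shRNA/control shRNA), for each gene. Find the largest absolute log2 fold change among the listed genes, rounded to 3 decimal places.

log2(15.12/24.75) = -0.711  (WNT11)
log2(186.7/358.2) = -0.940  (MYC7)
log2(2041/5829) = -1.514  (PIK10)
log2(730.6/4426) = -2.599  (PTEN9)
log2(150.7/33.77) = 2.158  (MMP1)
log2(110.5/187.7) = -0.764  (PAX6)
The largest magnitude belongs to PTEN9.

2.599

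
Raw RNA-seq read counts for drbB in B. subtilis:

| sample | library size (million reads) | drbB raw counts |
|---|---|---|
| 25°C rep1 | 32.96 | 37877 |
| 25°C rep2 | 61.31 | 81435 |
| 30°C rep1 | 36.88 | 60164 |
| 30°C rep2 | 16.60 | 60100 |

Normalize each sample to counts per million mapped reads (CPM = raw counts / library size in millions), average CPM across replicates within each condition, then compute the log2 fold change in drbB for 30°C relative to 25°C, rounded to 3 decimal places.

1.084

CPM(25°C rep1) = 37877 / 32.96 = 1149.1808
CPM(25°C rep2) = 81435 / 61.31 = 1328.2499
CPM(30°C rep1) = 60164 / 36.88 = 1631.3449
CPM(30°C rep2) = 60100 / 16.60 = 3620.4819
mean CPM(25°C) = 1238.7154; mean CPM(30°C) = 2625.9134
Fold change = 2625.9134 / 1238.7154 = 2.11987
log2(2.11987) = 1.0840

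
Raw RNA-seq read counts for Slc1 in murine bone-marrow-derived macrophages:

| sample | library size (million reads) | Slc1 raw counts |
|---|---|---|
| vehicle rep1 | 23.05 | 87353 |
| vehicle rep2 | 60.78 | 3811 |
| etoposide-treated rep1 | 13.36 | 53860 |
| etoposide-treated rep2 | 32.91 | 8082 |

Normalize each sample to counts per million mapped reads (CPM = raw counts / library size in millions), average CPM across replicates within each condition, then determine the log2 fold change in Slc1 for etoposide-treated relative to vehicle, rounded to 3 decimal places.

0.151

CPM(vehicle rep1) = 87353 / 23.05 = 3789.7180
CPM(vehicle rep2) = 3811 / 60.78 = 62.7015
CPM(etoposide-treated rep1) = 53860 / 13.36 = 4031.4371
CPM(etoposide-treated rep2) = 8082 / 32.91 = 245.5789
mean CPM(vehicle) = 1926.2098; mean CPM(etoposide-treated) = 2138.5080
Fold change = 2138.5080 / 1926.2098 = 1.11022
log2(1.11022) = 0.1508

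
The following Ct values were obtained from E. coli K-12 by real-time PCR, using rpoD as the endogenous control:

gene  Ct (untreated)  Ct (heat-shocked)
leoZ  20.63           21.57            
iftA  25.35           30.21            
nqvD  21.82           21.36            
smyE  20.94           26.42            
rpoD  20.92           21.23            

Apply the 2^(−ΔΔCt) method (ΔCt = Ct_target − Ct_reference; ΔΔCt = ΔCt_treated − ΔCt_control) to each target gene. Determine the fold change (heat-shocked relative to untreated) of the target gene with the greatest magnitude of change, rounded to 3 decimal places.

leoZ: ΔΔCt = (21.57−21.23) − (20.63−20.92) = 0.34 − (-0.29) = 0.63; fold change = 2^-0.63 = 0.646
iftA: ΔΔCt = (30.21−21.23) − (25.35−20.92) = 8.98 − 4.43 = 4.55; fold change = 2^-4.55 = 0.043
nqvD: ΔΔCt = (21.36−21.23) − (21.82−20.92) = 0.13 − 0.90 = -0.77; fold change = 2^0.77 = 1.705
smyE: ΔΔCt = (26.42−21.23) − (20.94−20.92) = 5.19 − 0.02 = 5.17; fold change = 2^-5.17 = 0.028
smyE has the largest |ΔΔCt| = 5.17.

0.028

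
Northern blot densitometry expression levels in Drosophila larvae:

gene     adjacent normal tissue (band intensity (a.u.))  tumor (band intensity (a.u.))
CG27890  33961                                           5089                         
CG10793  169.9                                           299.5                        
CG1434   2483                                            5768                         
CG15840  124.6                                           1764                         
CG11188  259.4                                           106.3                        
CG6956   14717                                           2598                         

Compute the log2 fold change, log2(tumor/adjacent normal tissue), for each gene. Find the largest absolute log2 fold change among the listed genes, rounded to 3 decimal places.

log2(5089/33961) = -2.738  (CG27890)
log2(299.5/169.9) = 0.818  (CG10793)
log2(5768/2483) = 1.216  (CG1434)
log2(1764/124.6) = 3.823  (CG15840)
log2(106.3/259.4) = -1.287  (CG11188)
log2(2598/14717) = -2.502  (CG6956)
The largest magnitude belongs to CG15840.

3.823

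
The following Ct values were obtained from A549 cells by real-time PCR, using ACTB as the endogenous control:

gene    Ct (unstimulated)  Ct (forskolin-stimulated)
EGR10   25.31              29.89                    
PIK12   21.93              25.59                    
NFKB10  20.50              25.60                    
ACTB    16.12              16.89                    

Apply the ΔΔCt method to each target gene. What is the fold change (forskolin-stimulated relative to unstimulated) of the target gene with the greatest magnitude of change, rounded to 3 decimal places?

0.050

EGR10: ΔΔCt = (29.89−16.89) − (25.31−16.12) = 13.00 − 9.19 = 3.81; fold change = 2^-3.81 = 0.071
PIK12: ΔΔCt = (25.59−16.89) − (21.93−16.12) = 8.70 − 5.81 = 2.89; fold change = 2^-2.89 = 0.135
NFKB10: ΔΔCt = (25.60−16.89) − (20.50−16.12) = 8.71 − 4.38 = 4.33; fold change = 2^-4.33 = 0.050
NFKB10 has the largest |ΔΔCt| = 4.33.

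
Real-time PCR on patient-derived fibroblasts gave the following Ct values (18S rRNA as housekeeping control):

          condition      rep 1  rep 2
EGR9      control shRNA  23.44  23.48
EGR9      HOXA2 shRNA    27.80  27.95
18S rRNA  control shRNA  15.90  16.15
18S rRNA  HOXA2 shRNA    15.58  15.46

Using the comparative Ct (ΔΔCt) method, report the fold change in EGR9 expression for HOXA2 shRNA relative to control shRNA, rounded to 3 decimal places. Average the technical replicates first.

Mean Ct: EGR9 control shRNA 23.460; EGR9 HOXA2 shRNA 27.875; 18S rRNA control shRNA 16.025; 18S rRNA HOXA2 shRNA 15.520
ΔCt(control shRNA) = 23.460 − 16.025 = 7.435
ΔCt(HOXA2 shRNA) = 27.875 − 15.520 = 12.355
ΔΔCt = 12.355 − 7.435 = 4.920
Fold change = 2^(−4.920) = 0.0330

0.033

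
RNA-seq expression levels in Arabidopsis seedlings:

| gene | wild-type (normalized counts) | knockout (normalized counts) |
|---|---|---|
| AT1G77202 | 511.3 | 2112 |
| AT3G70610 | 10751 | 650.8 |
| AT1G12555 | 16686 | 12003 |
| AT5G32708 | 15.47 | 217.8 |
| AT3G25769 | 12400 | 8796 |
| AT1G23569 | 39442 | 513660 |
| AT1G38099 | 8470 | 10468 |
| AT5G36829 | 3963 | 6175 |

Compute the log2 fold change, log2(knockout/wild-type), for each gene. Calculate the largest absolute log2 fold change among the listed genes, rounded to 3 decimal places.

log2(2112/511.3) = 2.046  (AT1G77202)
log2(650.8/10751) = -4.046  (AT3G70610)
log2(12003/16686) = -0.475  (AT1G12555)
log2(217.8/15.47) = 3.815  (AT5G32708)
log2(8796/12400) = -0.495  (AT3G25769)
log2(513660/39442) = 3.703  (AT1G23569)
log2(10468/8470) = 0.306  (AT1G38099)
log2(6175/3963) = 0.640  (AT5G36829)
The largest magnitude belongs to AT3G70610.

4.046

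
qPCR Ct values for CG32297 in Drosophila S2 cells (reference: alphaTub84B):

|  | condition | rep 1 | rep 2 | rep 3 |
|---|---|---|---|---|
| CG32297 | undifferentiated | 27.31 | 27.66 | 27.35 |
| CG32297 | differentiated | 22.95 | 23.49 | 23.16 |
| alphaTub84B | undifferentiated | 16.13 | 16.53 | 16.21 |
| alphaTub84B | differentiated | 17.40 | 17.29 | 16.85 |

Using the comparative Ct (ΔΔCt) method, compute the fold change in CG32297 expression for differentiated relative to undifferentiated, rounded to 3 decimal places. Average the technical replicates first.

35.017

Mean Ct: CG32297 undifferentiated 27.440; CG32297 differentiated 23.200; alphaTub84B undifferentiated 16.290; alphaTub84B differentiated 17.180
ΔCt(undifferentiated) = 27.440 − 16.290 = 11.150
ΔCt(differentiated) = 23.200 − 17.180 = 6.020
ΔΔCt = 6.020 − 11.150 = -5.130
Fold change = 2^(−(-5.130)) = 2^5.130 = 35.0174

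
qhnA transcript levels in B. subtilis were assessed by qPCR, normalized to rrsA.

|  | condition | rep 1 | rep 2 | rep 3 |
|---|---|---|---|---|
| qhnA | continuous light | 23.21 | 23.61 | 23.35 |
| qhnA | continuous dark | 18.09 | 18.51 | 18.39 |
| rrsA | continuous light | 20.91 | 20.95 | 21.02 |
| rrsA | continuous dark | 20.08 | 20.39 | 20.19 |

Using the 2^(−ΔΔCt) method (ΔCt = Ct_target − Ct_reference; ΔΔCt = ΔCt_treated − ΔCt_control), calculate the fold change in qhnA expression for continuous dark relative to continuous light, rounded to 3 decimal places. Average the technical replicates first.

19.973

Mean Ct: qhnA continuous light 23.390; qhnA continuous dark 18.330; rrsA continuous light 20.960; rrsA continuous dark 20.220
ΔCt(continuous light) = 23.390 − 20.960 = 2.430
ΔCt(continuous dark) = 18.330 − 20.220 = -1.890
ΔΔCt = -1.890 − 2.430 = -4.320
Fold change = 2^(−(-4.320)) = 2^4.320 = 19.9733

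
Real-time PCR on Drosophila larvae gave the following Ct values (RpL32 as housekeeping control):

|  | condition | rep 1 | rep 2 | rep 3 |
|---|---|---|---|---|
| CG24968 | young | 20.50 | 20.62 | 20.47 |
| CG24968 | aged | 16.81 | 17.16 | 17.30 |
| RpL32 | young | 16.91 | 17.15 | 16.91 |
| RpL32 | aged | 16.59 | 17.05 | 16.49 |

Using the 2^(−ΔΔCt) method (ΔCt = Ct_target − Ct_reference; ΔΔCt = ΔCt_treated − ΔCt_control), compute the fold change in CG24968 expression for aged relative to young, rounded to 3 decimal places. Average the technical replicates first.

8.938

Mean Ct: CG24968 young 20.530; CG24968 aged 17.090; RpL32 young 16.990; RpL32 aged 16.710
ΔCt(young) = 20.530 − 16.990 = 3.540
ΔCt(aged) = 17.090 − 16.710 = 0.380
ΔΔCt = 0.380 − 3.540 = -3.160
Fold change = 2^(−(-3.160)) = 2^3.160 = 8.9383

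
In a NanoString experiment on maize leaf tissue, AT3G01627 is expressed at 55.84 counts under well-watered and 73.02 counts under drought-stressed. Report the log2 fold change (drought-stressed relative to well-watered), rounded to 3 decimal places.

Fold change = 73.02 / 55.84 = 1.3077
log2(1.3077) = 0.3870

0.387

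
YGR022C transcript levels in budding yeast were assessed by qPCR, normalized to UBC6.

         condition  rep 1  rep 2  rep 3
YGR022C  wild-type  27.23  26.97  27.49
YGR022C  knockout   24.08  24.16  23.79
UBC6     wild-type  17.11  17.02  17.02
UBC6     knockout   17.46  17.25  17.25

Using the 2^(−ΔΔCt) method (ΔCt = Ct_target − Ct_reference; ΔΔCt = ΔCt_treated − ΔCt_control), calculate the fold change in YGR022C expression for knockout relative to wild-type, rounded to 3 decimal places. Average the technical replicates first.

11.236

Mean Ct: YGR022C wild-type 27.230; YGR022C knockout 24.010; UBC6 wild-type 17.050; UBC6 knockout 17.320
ΔCt(wild-type) = 27.230 − 17.050 = 10.180
ΔCt(knockout) = 24.010 − 17.320 = 6.690
ΔΔCt = 6.690 − 10.180 = -3.490
Fold change = 2^(−(-3.490)) = 2^3.490 = 11.2356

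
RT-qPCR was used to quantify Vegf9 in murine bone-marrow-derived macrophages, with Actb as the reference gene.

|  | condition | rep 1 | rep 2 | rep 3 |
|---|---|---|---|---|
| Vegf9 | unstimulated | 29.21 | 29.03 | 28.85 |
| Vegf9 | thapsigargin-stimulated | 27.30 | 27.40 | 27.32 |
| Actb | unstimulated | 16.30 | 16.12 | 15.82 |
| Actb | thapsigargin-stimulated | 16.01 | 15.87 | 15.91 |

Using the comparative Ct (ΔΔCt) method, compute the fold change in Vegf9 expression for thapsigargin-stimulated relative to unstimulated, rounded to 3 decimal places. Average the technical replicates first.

Mean Ct: Vegf9 unstimulated 29.030; Vegf9 thapsigargin-stimulated 27.340; Actb unstimulated 16.080; Actb thapsigargin-stimulated 15.930
ΔCt(unstimulated) = 29.030 − 16.080 = 12.950
ΔCt(thapsigargin-stimulated) = 27.340 − 15.930 = 11.410
ΔΔCt = 11.410 − 12.950 = -1.540
Fold change = 2^(−(-1.540)) = 2^1.540 = 2.9079

2.908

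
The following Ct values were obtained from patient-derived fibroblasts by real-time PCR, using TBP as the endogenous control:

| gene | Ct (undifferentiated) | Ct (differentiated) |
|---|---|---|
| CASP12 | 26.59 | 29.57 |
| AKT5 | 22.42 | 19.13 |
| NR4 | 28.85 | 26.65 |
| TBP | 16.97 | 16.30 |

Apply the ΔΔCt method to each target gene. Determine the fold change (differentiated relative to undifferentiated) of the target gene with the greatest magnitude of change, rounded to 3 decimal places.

0.080

CASP12: ΔΔCt = (29.57−16.30) − (26.59−16.97) = 13.27 − 9.62 = 3.65; fold change = 2^-3.65 = 0.080
AKT5: ΔΔCt = (19.13−16.30) − (22.42−16.97) = 2.83 − 5.45 = -2.62; fold change = 2^2.62 = 6.148
NR4: ΔΔCt = (26.65−16.30) − (28.85−16.97) = 10.35 − 11.88 = -1.53; fold change = 2^1.53 = 2.888
CASP12 has the largest |ΔΔCt| = 3.65.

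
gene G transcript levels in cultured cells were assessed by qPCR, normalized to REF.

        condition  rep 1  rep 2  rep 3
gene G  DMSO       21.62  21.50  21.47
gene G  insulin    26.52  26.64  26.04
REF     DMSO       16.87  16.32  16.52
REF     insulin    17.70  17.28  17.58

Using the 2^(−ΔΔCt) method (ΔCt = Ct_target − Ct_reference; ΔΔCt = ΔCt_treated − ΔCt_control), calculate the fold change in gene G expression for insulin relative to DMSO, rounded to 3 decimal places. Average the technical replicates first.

Mean Ct: gene G DMSO 21.530; gene G insulin 26.400; REF DMSO 16.570; REF insulin 17.520
ΔCt(DMSO) = 21.530 − 16.570 = 4.960
ΔCt(insulin) = 26.400 − 17.520 = 8.880
ΔΔCt = 8.880 − 4.960 = 3.920
Fold change = 2^(−3.920) = 0.0661

0.066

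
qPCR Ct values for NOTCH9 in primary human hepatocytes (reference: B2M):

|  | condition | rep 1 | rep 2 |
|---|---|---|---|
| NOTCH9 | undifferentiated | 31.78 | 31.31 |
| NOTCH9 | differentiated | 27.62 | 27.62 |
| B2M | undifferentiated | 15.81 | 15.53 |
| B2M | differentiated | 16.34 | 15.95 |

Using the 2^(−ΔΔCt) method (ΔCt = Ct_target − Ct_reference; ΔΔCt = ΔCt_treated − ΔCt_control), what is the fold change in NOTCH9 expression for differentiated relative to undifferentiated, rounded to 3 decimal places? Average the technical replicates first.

21.112

Mean Ct: NOTCH9 undifferentiated 31.545; NOTCH9 differentiated 27.620; B2M undifferentiated 15.670; B2M differentiated 16.145
ΔCt(undifferentiated) = 31.545 − 15.670 = 15.875
ΔCt(differentiated) = 27.620 − 16.145 = 11.475
ΔΔCt = 11.475 − 15.875 = -4.400
Fold change = 2^(−(-4.400)) = 2^4.400 = 21.1121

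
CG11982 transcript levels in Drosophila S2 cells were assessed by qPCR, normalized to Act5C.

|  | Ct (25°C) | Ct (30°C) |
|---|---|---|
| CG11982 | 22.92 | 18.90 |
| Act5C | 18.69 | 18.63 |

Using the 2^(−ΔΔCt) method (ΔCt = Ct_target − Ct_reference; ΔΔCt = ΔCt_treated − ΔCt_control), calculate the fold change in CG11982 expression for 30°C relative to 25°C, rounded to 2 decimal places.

15.56

ΔCt(25°C) = 22.920 − 18.690 = 4.230
ΔCt(30°C) = 18.900 − 18.630 = 0.270
ΔΔCt = 0.270 − 4.230 = -3.960
Fold change = 2^(−(-3.960)) = 2^3.960 = 15.562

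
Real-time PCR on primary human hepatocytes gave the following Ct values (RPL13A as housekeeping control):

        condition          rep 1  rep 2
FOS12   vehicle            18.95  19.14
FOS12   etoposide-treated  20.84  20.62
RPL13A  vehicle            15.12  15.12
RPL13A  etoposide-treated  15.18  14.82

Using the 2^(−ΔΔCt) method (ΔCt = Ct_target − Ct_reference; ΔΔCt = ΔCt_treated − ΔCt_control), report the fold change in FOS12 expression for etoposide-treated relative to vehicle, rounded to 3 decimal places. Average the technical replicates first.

0.286

Mean Ct: FOS12 vehicle 19.045; FOS12 etoposide-treated 20.730; RPL13A vehicle 15.120; RPL13A etoposide-treated 15.000
ΔCt(vehicle) = 19.045 − 15.120 = 3.925
ΔCt(etoposide-treated) = 20.730 − 15.000 = 5.730
ΔΔCt = 5.730 − 3.925 = 1.805
Fold change = 2^(−1.805) = 0.2862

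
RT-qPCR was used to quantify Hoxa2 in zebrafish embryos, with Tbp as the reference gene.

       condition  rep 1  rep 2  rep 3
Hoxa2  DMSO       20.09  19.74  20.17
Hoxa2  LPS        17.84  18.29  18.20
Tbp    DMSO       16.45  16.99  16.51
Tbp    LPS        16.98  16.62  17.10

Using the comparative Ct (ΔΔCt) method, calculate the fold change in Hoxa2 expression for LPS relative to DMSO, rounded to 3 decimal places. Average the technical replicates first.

Mean Ct: Hoxa2 DMSO 20.000; Hoxa2 LPS 18.110; Tbp DMSO 16.650; Tbp LPS 16.900
ΔCt(DMSO) = 20.000 − 16.650 = 3.350
ΔCt(LPS) = 18.110 − 16.900 = 1.210
ΔΔCt = 1.210 − 3.350 = -2.140
Fold change = 2^(−(-2.140)) = 2^2.140 = 4.4076

4.408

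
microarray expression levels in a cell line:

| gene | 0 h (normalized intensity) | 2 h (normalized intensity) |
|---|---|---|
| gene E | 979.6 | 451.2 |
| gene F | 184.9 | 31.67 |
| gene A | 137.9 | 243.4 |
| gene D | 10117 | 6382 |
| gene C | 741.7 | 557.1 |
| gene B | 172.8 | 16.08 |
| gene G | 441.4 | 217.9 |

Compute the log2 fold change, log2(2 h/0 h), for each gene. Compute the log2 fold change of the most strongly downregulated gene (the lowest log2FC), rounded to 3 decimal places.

-3.426

log2(451.2/979.6) = -1.118  (gene E)
log2(31.67/184.9) = -2.546  (gene F)
log2(243.4/137.9) = 0.820  (gene A)
log2(6382/10117) = -0.665  (gene D)
log2(557.1/741.7) = -0.413  (gene C)
log2(16.08/172.8) = -3.426  (gene B)
log2(217.9/441.4) = -1.018  (gene G)
gene B is most strongly downregulated.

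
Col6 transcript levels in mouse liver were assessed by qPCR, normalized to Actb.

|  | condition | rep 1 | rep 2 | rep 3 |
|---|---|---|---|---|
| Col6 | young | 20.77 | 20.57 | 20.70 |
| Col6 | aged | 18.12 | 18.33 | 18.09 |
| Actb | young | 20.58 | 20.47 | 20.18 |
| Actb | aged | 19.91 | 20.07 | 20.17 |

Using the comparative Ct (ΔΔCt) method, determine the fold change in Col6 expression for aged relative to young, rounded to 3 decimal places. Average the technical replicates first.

Mean Ct: Col6 young 20.680; Col6 aged 18.180; Actb young 20.410; Actb aged 20.050
ΔCt(young) = 20.680 − 20.410 = 0.270
ΔCt(aged) = 18.180 − 20.050 = -1.870
ΔΔCt = -1.870 − 0.270 = -2.140
Fold change = 2^(−(-2.140)) = 2^2.140 = 4.4076

4.408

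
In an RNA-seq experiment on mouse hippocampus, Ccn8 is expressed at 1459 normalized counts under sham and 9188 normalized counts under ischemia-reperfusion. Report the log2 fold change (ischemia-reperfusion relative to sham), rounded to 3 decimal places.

Fold change = 9188 / 1459 = 6.2975
log2(6.2975) = 2.6548

2.655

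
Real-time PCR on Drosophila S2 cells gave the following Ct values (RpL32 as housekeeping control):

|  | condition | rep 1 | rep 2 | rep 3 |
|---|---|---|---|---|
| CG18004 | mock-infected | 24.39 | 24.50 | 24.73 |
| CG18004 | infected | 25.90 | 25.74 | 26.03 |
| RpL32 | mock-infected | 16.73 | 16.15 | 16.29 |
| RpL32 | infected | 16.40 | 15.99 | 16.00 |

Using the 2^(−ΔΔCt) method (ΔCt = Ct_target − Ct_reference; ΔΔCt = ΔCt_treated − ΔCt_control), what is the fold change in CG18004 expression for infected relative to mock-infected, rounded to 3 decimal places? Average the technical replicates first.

Mean Ct: CG18004 mock-infected 24.540; CG18004 infected 25.890; RpL32 mock-infected 16.390; RpL32 infected 16.130
ΔCt(mock-infected) = 24.540 − 16.390 = 8.150
ΔCt(infected) = 25.890 − 16.130 = 9.760
ΔΔCt = 9.760 − 8.150 = 1.610
Fold change = 2^(−1.610) = 0.3276

0.328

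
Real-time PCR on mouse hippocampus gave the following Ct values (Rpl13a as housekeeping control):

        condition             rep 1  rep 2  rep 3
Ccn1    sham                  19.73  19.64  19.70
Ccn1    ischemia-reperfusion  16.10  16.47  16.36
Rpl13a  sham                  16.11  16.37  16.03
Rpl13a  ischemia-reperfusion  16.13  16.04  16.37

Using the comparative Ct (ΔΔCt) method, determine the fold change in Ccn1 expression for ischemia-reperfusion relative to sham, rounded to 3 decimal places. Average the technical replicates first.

Mean Ct: Ccn1 sham 19.690; Ccn1 ischemia-reperfusion 16.310; Rpl13a sham 16.170; Rpl13a ischemia-reperfusion 16.180
ΔCt(sham) = 19.690 − 16.170 = 3.520
ΔCt(ischemia-reperfusion) = 16.310 − 16.180 = 0.130
ΔΔCt = 0.130 − 3.520 = -3.390
Fold change = 2^(−(-3.390)) = 2^3.390 = 10.4831

10.483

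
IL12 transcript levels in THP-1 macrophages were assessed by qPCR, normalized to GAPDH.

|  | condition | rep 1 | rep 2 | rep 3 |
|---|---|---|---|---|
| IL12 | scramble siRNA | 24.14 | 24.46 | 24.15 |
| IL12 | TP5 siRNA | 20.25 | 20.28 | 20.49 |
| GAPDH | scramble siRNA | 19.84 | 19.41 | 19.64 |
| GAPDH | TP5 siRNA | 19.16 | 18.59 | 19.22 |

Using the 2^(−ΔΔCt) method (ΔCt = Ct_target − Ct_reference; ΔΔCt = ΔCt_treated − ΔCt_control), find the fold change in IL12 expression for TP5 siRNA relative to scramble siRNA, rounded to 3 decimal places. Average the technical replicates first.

9.646

Mean Ct: IL12 scramble siRNA 24.250; IL12 TP5 siRNA 20.340; GAPDH scramble siRNA 19.630; GAPDH TP5 siRNA 18.990
ΔCt(scramble siRNA) = 24.250 − 19.630 = 4.620
ΔCt(TP5 siRNA) = 20.340 − 18.990 = 1.350
ΔΔCt = 1.350 − 4.620 = -3.270
Fold change = 2^(−(-3.270)) = 2^3.270 = 9.6465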